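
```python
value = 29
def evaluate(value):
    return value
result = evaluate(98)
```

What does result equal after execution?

Step 1: Global value = 29.
Step 2: evaluate(98) takes parameter value = 98, which shadows the global.
Step 3: result = 98

The answer is 98.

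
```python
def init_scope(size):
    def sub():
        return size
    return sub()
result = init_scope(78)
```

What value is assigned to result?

Step 1: init_scope(78) binds parameter size = 78.
Step 2: sub() looks up size in enclosing scope and finds the parameter size = 78.
Step 3: result = 78

The answer is 78.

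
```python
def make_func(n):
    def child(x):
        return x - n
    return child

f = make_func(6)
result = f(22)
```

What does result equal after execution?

Step 1: make_func(6) creates a closure capturing n = 6.
Step 2: f(22) computes 22 - 6 = 16.
Step 3: result = 16

The answer is 16.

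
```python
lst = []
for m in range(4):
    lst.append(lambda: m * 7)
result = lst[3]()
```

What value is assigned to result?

Step 1: All lambdas reference the same variable m (late binding).
Step 2: After the loop, m = 3. Every lambda returns m * 7.
Step 3: lst[3]() = 3 * 7 = 21

The answer is 21.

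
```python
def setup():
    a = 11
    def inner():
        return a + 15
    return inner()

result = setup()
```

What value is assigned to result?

Step 1: setup() defines a = 11.
Step 2: inner() reads a = 11 from enclosing scope, returns 11 + 15 = 26.
Step 3: result = 26

The answer is 26.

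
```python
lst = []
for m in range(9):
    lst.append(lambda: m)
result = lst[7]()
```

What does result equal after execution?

Step 1: The loop creates 9 lambdas, all referencing the same variable m.
Step 2: After the loop, m = 8 (final value).
Step 3: lst[7]() looks up m at call time and finds 8. This is the late binding gotcha. result = 8

The answer is 8.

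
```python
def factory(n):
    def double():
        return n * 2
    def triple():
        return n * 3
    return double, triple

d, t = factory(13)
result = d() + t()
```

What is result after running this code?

Step 1: Both closures capture the same n = 13.
Step 2: d() = 13 * 2 = 26, t() = 13 * 3 = 39.
Step 3: result = 26 + 39 = 65

The answer is 65.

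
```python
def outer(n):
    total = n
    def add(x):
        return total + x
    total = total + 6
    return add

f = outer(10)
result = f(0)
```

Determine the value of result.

Step 1: outer(10) sets total = 10, then total = 10 + 6 = 16.
Step 2: Closures capture by reference, so add sees total = 16.
Step 3: f(0) returns 16 + 0 = 16

The answer is 16.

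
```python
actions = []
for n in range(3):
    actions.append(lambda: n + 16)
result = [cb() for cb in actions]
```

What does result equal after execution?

Step 1: All lambdas capture n by reference. After the loop, n = 2.
Step 2: Each call returns 2 + 16 = 18.
Step 3: result = [18, 18, 18]

The answer is [18, 18, 18].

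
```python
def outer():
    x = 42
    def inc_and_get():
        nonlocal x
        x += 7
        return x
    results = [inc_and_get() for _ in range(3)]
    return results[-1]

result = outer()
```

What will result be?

Step 1: x = 42.
Step 2: Three calls to inc_and_get(), each adding 7.
Step 3: Last value = 42 + 7 * 3 = 63

The answer is 63.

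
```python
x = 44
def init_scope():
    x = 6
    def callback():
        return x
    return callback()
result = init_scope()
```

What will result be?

Step 1: x = 44 globally, but init_scope() defines x = 6 locally.
Step 2: callback() looks up x. Not in local scope, so checks enclosing scope (init_scope) and finds x = 6.
Step 3: result = 6

The answer is 6.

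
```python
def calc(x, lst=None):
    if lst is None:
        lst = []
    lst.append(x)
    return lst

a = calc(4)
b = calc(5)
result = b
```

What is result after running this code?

Step 1: None default with guard creates a NEW list each call.
Step 2: a = [4] (fresh list). b = [5] (another fresh list).
Step 3: result = [5] (this is the fix for mutable default)

The answer is [5].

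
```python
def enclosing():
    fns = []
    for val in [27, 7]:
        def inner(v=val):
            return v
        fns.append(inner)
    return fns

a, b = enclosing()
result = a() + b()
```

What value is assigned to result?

Step 1: Default argument v=val captures val at each iteration.
Step 2: a() returns 27 (captured at first iteration), b() returns 7 (captured at second).
Step 3: result = 27 + 7 = 34

The answer is 34.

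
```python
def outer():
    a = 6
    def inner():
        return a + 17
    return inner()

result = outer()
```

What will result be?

Step 1: outer() defines a = 6.
Step 2: inner() reads a = 6 from enclosing scope, returns 6 + 17 = 23.
Step 3: result = 23

The answer is 23.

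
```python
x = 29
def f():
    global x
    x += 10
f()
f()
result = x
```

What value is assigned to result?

Step 1: x = 29.
Step 2: First f(): x = 29 + 10 = 39.
Step 3: Second f(): x = 39 + 10 = 49. result = 49

The answer is 49.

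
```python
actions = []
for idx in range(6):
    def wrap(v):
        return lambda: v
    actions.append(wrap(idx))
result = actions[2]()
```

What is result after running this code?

Step 1: wrap(idx) creates a new scope capturing v = idx at call time.
Step 2: actions[2] = wrap(2), so its lambda captures v = 2.
Step 3: result = 2 (closure factory fixes late binding)

The answer is 2.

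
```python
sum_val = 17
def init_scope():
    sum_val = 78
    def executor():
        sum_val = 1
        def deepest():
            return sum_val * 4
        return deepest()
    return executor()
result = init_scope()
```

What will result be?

Step 1: deepest() looks up sum_val through LEGB: not local, finds sum_val = 1 in enclosing executor().
Step 2: Returns 1 * 4 = 4.
Step 3: result = 4

The answer is 4.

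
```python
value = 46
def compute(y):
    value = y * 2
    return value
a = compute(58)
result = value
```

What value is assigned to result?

Step 1: Global value = 46.
Step 2: compute(58) creates local value = 58 * 2 = 116.
Step 3: Global value unchanged because no global keyword. result = 46

The answer is 46.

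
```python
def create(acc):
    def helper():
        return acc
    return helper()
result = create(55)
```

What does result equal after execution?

Step 1: create(55) binds parameter acc = 55.
Step 2: helper() looks up acc in enclosing scope and finds the parameter acc = 55.
Step 3: result = 55

The answer is 55.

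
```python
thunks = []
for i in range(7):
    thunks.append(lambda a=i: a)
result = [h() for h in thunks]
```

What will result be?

Step 1: Default arg a=i captures i at each iteration.
Step 2: Each lambda has its own default: 0, 1, ..., 6.
Step 3: result = [0, 1, 2, 3, 4, 5, 6]

The answer is [0, 1, 2, 3, 4, 5, 6].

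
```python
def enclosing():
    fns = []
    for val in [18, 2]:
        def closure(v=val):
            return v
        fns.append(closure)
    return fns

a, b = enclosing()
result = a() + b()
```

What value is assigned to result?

Step 1: Default argument v=val captures val at each iteration.
Step 2: a() returns 18 (captured at first iteration), b() returns 2 (captured at second).
Step 3: result = 18 + 2 = 20

The answer is 20.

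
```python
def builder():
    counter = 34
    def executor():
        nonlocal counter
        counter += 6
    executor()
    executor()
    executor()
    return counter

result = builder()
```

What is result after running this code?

Step 1: counter starts at 34.
Step 2: executor() is called 3 times, each adding 6.
Step 3: counter = 34 + 6 * 3 = 52

The answer is 52.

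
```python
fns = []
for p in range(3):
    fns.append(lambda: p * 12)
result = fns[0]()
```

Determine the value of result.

Step 1: All lambdas reference the same variable p (late binding).
Step 2: After the loop, p = 2. Every lambda returns p * 12.
Step 3: fns[0]() = 2 * 12 = 24

The answer is 24.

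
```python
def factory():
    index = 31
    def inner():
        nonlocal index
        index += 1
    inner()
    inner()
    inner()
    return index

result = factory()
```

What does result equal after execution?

Step 1: index starts at 31.
Step 2: inner() is called 3 times, each adding 1.
Step 3: index = 31 + 1 * 3 = 34

The answer is 34.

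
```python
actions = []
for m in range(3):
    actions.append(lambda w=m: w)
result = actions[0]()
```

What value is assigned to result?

Step 1: Default argument w=m captures m's value at each iteration.
Step 2: actions[0] captured w = 0 when m was 0.
Step 3: result = 0

The answer is 0.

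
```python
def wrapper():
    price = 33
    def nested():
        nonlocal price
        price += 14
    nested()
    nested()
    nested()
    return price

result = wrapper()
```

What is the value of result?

Step 1: price starts at 33.
Step 2: nested() is called 3 times, each adding 14.
Step 3: price = 33 + 14 * 3 = 75

The answer is 75.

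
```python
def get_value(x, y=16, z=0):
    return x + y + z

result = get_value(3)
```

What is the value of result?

Step 1: get_value(3) uses defaults y = 16, z = 0.
Step 2: Returns 3 + 16 + 0 = 19.
Step 3: result = 19

The answer is 19.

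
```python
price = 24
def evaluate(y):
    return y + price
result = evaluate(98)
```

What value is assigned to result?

Step 1: price = 24 is defined globally.
Step 2: evaluate(98) uses parameter y = 98 and looks up price from global scope = 24.
Step 3: result = 98 + 24 = 122

The answer is 122.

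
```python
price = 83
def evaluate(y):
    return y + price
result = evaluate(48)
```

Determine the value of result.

Step 1: price = 83 is defined globally.
Step 2: evaluate(48) uses parameter y = 48 and looks up price from global scope = 83.
Step 3: result = 48 + 83 = 131

The answer is 131.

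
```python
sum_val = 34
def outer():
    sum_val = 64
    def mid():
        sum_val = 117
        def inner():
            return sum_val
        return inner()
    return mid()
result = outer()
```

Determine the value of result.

Step 1: Three levels of shadowing: global 34, outer 64, mid 117.
Step 2: inner() finds sum_val = 117 in enclosing mid() scope.
Step 3: result = 117

The answer is 117.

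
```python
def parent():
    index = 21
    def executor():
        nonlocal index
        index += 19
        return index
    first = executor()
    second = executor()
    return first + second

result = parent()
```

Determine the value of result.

Step 1: index starts at 21.
Step 2: First call: index = 21 + 19 = 40, returns 40.
Step 3: Second call: index = 40 + 19 = 59, returns 59.
Step 4: result = 40 + 59 = 99

The answer is 99.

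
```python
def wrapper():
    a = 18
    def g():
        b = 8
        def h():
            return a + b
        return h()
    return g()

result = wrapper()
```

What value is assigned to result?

Step 1: wrapper() defines a = 18. g() defines b = 8.
Step 2: h() accesses both from enclosing scopes: a = 18, b = 8.
Step 3: result = 18 + 8 = 26

The answer is 26.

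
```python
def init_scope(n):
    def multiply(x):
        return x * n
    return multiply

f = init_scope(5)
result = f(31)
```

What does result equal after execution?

Step 1: init_scope(5) returns multiply closure with n = 5.
Step 2: f(31) computes 31 * 5 = 155.
Step 3: result = 155

The answer is 155.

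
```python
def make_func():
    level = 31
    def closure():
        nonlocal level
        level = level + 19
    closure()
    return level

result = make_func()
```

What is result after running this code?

Step 1: make_func() sets level = 31.
Step 2: closure() uses nonlocal to modify level in make_func's scope: level = 31 + 19 = 50.
Step 3: make_func() returns the modified level = 50

The answer is 50.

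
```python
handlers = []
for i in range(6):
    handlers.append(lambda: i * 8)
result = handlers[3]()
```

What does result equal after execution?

Step 1: All lambdas reference the same variable i (late binding).
Step 2: After the loop, i = 5. Every lambda returns i * 8.
Step 3: handlers[3]() = 5 * 8 = 40

The answer is 40.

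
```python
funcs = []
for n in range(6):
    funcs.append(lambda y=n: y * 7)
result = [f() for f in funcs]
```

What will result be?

Step 1: Default arg y=n captures n at each iteration.
Step 2: funcs[k] has y defaulting to k, returns k * 7.
Step 3: result = [0, 7, 14, 21, 28, 35]

The answer is [0, 7, 14, 21, 28, 35].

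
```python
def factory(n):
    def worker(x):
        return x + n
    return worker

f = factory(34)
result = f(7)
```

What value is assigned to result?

Step 1: factory(34) creates a closure that captures n = 34.
Step 2: f(7) calls the closure with x = 7, returning 7 + 34 = 41.
Step 3: result = 41

The answer is 41.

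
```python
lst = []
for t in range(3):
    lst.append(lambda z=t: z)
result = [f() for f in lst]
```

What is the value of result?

Step 1: Default arg z=t captures t at each iteration.
Step 2: Each lambda has its own default: 0, 1, ..., 2.
Step 3: result = [0, 1, 2]

The answer is [0, 1, 2].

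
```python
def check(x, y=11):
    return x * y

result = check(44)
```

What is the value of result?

Step 1: check(44) uses default y = 11.
Step 2: Returns 44 * 11 = 484.
Step 3: result = 484

The answer is 484.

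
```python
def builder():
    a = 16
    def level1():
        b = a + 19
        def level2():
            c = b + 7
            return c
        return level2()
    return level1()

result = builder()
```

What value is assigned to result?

Step 1: a = 16. b = a + 19 = 35.
Step 2: c = b + 7 = 35 + 7 = 42.
Step 3: result = 42

The answer is 42.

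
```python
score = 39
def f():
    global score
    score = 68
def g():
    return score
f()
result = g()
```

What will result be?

Step 1: score = 39.
Step 2: f() sets global score = 68.
Step 3: g() reads global score = 68. result = 68

The answer is 68.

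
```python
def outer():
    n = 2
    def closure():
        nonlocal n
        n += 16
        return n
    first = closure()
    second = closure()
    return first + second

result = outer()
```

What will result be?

Step 1: n starts at 2.
Step 2: First call: n = 2 + 16 = 18, returns 18.
Step 3: Second call: n = 18 + 16 = 34, returns 34.
Step 4: result = 18 + 34 = 52

The answer is 52.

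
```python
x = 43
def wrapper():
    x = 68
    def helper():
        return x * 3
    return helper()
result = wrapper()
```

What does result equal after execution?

Step 1: wrapper() shadows global x with x = 68.
Step 2: helper() finds x = 68 in enclosing scope, computes 68 * 3 = 204.
Step 3: result = 204

The answer is 204.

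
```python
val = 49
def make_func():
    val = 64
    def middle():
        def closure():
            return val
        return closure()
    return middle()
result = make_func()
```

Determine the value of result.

Step 1: make_func() defines val = 64. middle() and closure() have no local val.
Step 2: closure() checks local (none), enclosing middle() (none), enclosing make_func() and finds val = 64.
Step 3: result = 64

The answer is 64.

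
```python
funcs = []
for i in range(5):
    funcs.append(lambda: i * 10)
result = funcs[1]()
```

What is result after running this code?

Step 1: All lambdas reference the same variable i (late binding).
Step 2: After the loop, i = 4. Every lambda returns i * 10.
Step 3: funcs[1]() = 4 * 10 = 40

The answer is 40.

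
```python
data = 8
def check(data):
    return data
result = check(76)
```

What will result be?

Step 1: Global data = 8.
Step 2: check(76) takes parameter data = 76, which shadows the global.
Step 3: result = 76

The answer is 76.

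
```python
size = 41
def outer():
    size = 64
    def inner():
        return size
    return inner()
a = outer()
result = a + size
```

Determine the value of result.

Step 1: outer() has local size = 64. inner() reads from enclosing.
Step 2: outer() returns 64. Global size = 41 unchanged.
Step 3: result = 64 + 41 = 105

The answer is 105.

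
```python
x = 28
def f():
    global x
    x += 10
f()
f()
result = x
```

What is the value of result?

Step 1: x = 28.
Step 2: First f(): x = 28 + 10 = 38.
Step 3: Second f(): x = 38 + 10 = 48. result = 48

The answer is 48.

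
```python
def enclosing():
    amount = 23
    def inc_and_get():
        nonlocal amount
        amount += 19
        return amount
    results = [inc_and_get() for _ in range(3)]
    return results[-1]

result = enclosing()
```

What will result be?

Step 1: amount = 23.
Step 2: Three calls to inc_and_get(), each adding 19.
Step 3: Last value = 23 + 19 * 3 = 80

The answer is 80.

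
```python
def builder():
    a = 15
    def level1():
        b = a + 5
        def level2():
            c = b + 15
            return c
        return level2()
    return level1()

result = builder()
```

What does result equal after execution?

Step 1: a = 15. b = a + 5 = 20.
Step 2: c = b + 15 = 20 + 15 = 35.
Step 3: result = 35

The answer is 35.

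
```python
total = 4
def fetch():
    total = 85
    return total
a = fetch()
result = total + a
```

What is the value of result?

Step 1: Global total = 4. fetch() returns local total = 85.
Step 2: a = 85. Global total still = 4.
Step 3: result = 4 + 85 = 89

The answer is 89.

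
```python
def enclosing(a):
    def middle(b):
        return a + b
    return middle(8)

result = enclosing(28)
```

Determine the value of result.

Step 1: enclosing(28) passes a = 28.
Step 2: middle(8) has b = 8, reads a = 28 from enclosing.
Step 3: result = 28 + 8 = 36

The answer is 36.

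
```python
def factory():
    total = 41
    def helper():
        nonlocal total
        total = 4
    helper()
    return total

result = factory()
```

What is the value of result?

Step 1: factory() sets total = 41.
Step 2: helper() uses nonlocal to reassign total = 4.
Step 3: result = 4

The answer is 4.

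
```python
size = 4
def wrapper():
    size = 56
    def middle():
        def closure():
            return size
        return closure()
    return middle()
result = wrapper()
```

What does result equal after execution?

Step 1: wrapper() defines size = 56. middle() and closure() have no local size.
Step 2: closure() checks local (none), enclosing middle() (none), enclosing wrapper() and finds size = 56.
Step 3: result = 56

The answer is 56.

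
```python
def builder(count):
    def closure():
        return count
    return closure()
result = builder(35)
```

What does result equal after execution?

Step 1: builder(35) binds parameter count = 35.
Step 2: closure() looks up count in enclosing scope and finds the parameter count = 35.
Step 3: result = 35

The answer is 35.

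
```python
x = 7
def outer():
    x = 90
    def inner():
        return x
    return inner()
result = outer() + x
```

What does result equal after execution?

Step 1: Global x = 7. outer() shadows with x = 90.
Step 2: inner() returns enclosing x = 90. outer() = 90.
Step 3: result = 90 + global x (7) = 97

The answer is 97.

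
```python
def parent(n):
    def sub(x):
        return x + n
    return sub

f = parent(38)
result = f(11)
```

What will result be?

Step 1: parent(38) creates a closure that captures n = 38.
Step 2: f(11) calls the closure with x = 11, returning 11 + 38 = 49.
Step 3: result = 49

The answer is 49.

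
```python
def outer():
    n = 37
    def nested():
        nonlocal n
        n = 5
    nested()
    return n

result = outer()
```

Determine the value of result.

Step 1: outer() sets n = 37.
Step 2: nested() uses nonlocal to reassign n = 5.
Step 3: result = 5

The answer is 5.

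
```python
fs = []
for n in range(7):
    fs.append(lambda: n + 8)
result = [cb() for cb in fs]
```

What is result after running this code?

Step 1: All lambdas capture n by reference. After the loop, n = 6.
Step 2: Each call returns 6 + 8 = 14.
Step 3: result = [14, 14, 14, 14, 14, 14, 14]

The answer is [14, 14, 14, 14, 14, 14, 14].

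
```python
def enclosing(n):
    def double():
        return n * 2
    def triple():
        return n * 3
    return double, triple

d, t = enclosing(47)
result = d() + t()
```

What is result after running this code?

Step 1: Both closures capture the same n = 47.
Step 2: d() = 47 * 2 = 94, t() = 47 * 3 = 141.
Step 3: result = 94 + 141 = 235

The answer is 235.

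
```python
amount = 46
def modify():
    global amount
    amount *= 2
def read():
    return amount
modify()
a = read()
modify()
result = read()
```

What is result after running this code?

Step 1: amount = 46.
Step 2: First modify(): amount = 46 * 2 = 92.
Step 3: Second modify(): amount = 92 * 2 = 184.
Step 4: read() returns 184

The answer is 184.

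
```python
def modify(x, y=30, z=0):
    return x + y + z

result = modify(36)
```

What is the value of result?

Step 1: modify(36) uses defaults y = 30, z = 0.
Step 2: Returns 36 + 30 + 0 = 66.
Step 3: result = 66

The answer is 66.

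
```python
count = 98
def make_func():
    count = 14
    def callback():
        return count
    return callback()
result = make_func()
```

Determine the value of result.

Step 1: count = 98 globally, but make_func() defines count = 14 locally.
Step 2: callback() looks up count. Not in local scope, so checks enclosing scope (make_func) and finds count = 14.
Step 3: result = 14

The answer is 14.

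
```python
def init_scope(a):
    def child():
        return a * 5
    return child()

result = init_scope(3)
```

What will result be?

Step 1: init_scope(3) binds parameter a = 3.
Step 2: child() accesses a = 3 from enclosing scope.
Step 3: result = 3 * 5 = 15

The answer is 15.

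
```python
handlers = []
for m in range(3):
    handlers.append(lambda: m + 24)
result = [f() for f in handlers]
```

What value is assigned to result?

Step 1: All lambdas capture m by reference. After the loop, m = 2.
Step 2: Each call returns 2 + 24 = 26.
Step 3: result = [26, 26, 26]

The answer is [26, 26, 26].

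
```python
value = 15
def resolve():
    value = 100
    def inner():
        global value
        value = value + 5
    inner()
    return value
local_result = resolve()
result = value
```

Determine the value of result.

Step 1: Global value = 15. resolve() creates local value = 100.
Step 2: inner() declares global value and adds 5: global value = 15 + 5 = 20.
Step 3: resolve() returns its local value = 100 (unaffected by inner).
Step 4: result = global value = 20

The answer is 20.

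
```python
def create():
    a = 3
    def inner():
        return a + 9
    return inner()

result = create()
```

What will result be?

Step 1: create() defines a = 3.
Step 2: inner() reads a = 3 from enclosing scope, returns 3 + 9 = 12.
Step 3: result = 12

The answer is 12.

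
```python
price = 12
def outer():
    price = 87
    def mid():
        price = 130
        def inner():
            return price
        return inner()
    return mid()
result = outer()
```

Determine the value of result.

Step 1: Three levels of shadowing: global 12, outer 87, mid 130.
Step 2: inner() finds price = 130 in enclosing mid() scope.
Step 3: result = 130

The answer is 130.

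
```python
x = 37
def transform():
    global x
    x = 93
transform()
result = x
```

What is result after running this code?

Step 1: x = 37 globally.
Step 2: transform() declares global x and sets it to 93.
Step 3: After transform(), global x = 93. result = 93

The answer is 93.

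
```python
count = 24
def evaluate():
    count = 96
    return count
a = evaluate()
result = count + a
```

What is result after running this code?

Step 1: Global count = 24. evaluate() returns local count = 96.
Step 2: a = 96. Global count still = 24.
Step 3: result = 24 + 96 = 120

The answer is 120.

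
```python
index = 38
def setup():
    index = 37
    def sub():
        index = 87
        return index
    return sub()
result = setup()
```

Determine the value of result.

Step 1: Three scopes define index: global (38), setup (37), sub (87).
Step 2: sub() has its own local index = 87, which shadows both enclosing and global.
Step 3: result = 87 (local wins in LEGB)

The answer is 87.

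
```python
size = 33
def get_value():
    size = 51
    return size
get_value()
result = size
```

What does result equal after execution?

Step 1: size = 33 globally.
Step 2: get_value() creates a LOCAL size = 51 (no global keyword!).
Step 3: The global size is unchanged. result = 33

The answer is 33.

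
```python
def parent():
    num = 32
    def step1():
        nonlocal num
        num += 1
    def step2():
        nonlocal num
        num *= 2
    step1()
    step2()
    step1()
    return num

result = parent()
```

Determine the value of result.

Step 1: num = 32.
Step 2: step1(): num = 32 + 1 = 33.
Step 3: step2(): num = 33 * 2 = 66.
Step 4: step1(): num = 66 + 1 = 67. result = 67

The answer is 67.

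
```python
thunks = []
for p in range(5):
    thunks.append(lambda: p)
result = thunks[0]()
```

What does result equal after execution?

Step 1: The loop creates 5 lambdas, all referencing the same variable p.
Step 2: After the loop, p = 4 (final value).
Step 3: thunks[0]() looks up p at call time and finds 4. This is the late binding gotcha. result = 4

The answer is 4.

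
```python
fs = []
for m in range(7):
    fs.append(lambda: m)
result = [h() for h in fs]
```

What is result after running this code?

Step 1: All 7 lambdas share the same variable m.
Step 2: After the loop, m = 6.
Step 3: Each call returns 6. result = [6, 6, 6, 6, 6, 6, 6]

The answer is [6, 6, 6, 6, 6, 6, 6].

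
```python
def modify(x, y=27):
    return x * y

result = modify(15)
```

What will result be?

Step 1: modify(15) uses default y = 27.
Step 2: Returns 15 * 27 = 405.
Step 3: result = 405

The answer is 405.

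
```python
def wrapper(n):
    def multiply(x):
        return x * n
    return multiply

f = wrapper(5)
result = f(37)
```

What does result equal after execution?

Step 1: wrapper(5) returns multiply closure with n = 5.
Step 2: f(37) computes 37 * 5 = 185.
Step 3: result = 185

The answer is 185.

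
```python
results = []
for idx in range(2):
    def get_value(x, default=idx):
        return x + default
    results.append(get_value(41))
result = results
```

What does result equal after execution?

Step 1: Default argument default=idx is evaluated at function definition time.
Step 2: Each iteration creates get_value with default = current idx value.
Step 3: get_value(41) returns 41 + default. results = [41, 42]

The answer is [41, 42].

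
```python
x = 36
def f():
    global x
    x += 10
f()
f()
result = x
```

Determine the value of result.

Step 1: x = 36.
Step 2: First f(): x = 36 + 10 = 46.
Step 3: Second f(): x = 46 + 10 = 56. result = 56

The answer is 56.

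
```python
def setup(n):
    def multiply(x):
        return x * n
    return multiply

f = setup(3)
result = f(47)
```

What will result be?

Step 1: setup(3) returns multiply closure with n = 3.
Step 2: f(47) computes 47 * 3 = 141.
Step 3: result = 141

The answer is 141.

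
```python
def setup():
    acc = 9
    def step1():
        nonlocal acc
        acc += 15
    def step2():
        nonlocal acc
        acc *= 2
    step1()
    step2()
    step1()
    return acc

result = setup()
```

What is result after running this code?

Step 1: acc = 9.
Step 2: step1(): acc = 9 + 15 = 24.
Step 3: step2(): acc = 24 * 2 = 48.
Step 4: step1(): acc = 48 + 15 = 63. result = 63

The answer is 63.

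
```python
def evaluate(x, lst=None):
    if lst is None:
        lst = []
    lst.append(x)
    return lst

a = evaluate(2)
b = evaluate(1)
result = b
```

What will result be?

Step 1: None default with guard creates a NEW list each call.
Step 2: a = [2] (fresh list). b = [1] (another fresh list).
Step 3: result = [1] (this is the fix for mutable default)

The answer is [1].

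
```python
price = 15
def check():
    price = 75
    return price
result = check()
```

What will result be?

Step 1: Global price = 15.
Step 2: check() creates local price = 75, shadowing the global.
Step 3: Returns local price = 75. result = 75

The answer is 75.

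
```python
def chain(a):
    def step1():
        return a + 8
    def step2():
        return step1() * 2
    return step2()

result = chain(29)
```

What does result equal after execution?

Step 1: chain(29) captures a = 29.
Step 2: step2() calls step1() which returns 29 + 8 = 37.
Step 3: step2() returns 37 * 2 = 74

The answer is 74.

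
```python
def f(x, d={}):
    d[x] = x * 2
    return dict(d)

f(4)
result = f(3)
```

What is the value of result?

Step 1: Mutable default dict is shared across calls.
Step 2: First call adds 4: 8. Second call adds 3: 6.
Step 3: result = {4: 8, 3: 6}

The answer is {4: 8, 3: 6}.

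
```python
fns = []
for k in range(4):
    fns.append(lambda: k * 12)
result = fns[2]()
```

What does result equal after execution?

Step 1: All lambdas reference the same variable k (late binding).
Step 2: After the loop, k = 3. Every lambda returns k * 12.
Step 3: fns[2]() = 3 * 12 = 36

The answer is 36.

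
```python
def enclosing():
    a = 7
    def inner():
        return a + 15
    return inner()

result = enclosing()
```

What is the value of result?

Step 1: enclosing() defines a = 7.
Step 2: inner() reads a = 7 from enclosing scope, returns 7 + 15 = 22.
Step 3: result = 22

The answer is 22.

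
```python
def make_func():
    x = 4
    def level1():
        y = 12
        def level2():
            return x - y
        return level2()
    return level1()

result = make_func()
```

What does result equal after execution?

Step 1: x = 4 in make_func. y = 12 in level1.
Step 2: level2() reads x = 4 and y = 12 from enclosing scopes.
Step 3: result = 4 - 12 = -8

The answer is -8.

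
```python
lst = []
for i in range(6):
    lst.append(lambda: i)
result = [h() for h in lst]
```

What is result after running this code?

Step 1: All 6 lambdas share the same variable i.
Step 2: After the loop, i = 5.
Step 3: Each call returns 5. result = [5, 5, 5, 5, 5, 5]

The answer is [5, 5, 5, 5, 5, 5].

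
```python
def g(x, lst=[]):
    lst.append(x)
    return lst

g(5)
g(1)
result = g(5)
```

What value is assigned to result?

Step 1: Mutable default argument gotcha! The list [] is created once.
Step 2: Each call appends to the SAME list: [5], [5, 1], [5, 1, 5].
Step 3: result = [5, 1, 5]

The answer is [5, 1, 5].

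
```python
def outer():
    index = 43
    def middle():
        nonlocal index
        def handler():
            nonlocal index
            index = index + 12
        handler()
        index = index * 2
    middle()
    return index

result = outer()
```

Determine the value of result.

Step 1: index = 43.
Step 2: handler() adds 12: index = 43 + 12 = 55.
Step 3: middle() doubles: index = 55 * 2 = 110.
Step 4: result = 110

The answer is 110.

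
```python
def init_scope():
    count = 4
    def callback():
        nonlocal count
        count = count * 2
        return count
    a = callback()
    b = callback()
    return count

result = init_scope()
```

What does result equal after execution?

Step 1: count starts at 4.
Step 2: First callback(): count = 4 * 2 = 8.
Step 3: Second callback(): count = 8 * 2 = 16.
Step 4: result = 16

The answer is 16.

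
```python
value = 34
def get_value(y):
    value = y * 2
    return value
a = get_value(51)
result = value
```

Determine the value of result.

Step 1: Global value = 34.
Step 2: get_value(51) creates local value = 51 * 2 = 102.
Step 3: Global value unchanged because no global keyword. result = 34

The answer is 34.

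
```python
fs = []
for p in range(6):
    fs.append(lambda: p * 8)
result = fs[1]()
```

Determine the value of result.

Step 1: All lambdas reference the same variable p (late binding).
Step 2: After the loop, p = 5. Every lambda returns p * 8.
Step 3: fs[1]() = 5 * 8 = 40

The answer is 40.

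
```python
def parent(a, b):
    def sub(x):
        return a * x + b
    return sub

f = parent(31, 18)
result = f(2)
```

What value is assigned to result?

Step 1: parent(31, 18) captures a = 31, b = 18.
Step 2: f(2) computes 31 * 2 + 18 = 80.
Step 3: result = 80

The answer is 80.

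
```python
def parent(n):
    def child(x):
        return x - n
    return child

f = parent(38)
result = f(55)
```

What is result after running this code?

Step 1: parent(38) creates a closure capturing n = 38.
Step 2: f(55) computes 55 - 38 = 17.
Step 3: result = 17

The answer is 17.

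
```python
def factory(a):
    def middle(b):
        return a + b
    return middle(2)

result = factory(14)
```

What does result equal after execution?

Step 1: factory(14) passes a = 14.
Step 2: middle(2) has b = 2, reads a = 14 from enclosing.
Step 3: result = 14 + 2 = 16

The answer is 16.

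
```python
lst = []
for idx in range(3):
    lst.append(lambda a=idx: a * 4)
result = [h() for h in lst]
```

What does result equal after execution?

Step 1: Default arg a=idx captures idx at each iteration.
Step 2: lst[k] has a defaulting to k, returns k * 4.
Step 3: result = [0, 4, 8]

The answer is [0, 4, 8].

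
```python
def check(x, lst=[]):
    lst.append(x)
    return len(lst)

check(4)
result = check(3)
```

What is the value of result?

Step 1: Mutable default list persists between calls.
Step 2: First call: lst = [4], len = 1. Second call: lst = [4, 3], len = 2.
Step 3: result = 2

The answer is 2.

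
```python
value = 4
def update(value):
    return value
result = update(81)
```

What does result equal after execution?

Step 1: Global value = 4.
Step 2: update(81) takes parameter value = 81, which shadows the global.
Step 3: result = 81

The answer is 81.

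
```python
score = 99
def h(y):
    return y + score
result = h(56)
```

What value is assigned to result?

Step 1: score = 99 is defined globally.
Step 2: h(56) uses parameter y = 56 and looks up score from global scope = 99.
Step 3: result = 56 + 99 = 155

The answer is 155.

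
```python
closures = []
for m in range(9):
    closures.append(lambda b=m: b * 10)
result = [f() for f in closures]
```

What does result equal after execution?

Step 1: Default arg b=m captures m at each iteration.
Step 2: closures[k] has b defaulting to k, returns k * 10.
Step 3: result = [0, 10, 20, 30, 40, 50, 60, 70, 80]

The answer is [0, 10, 20, 30, 40, 50, 60, 70, 80].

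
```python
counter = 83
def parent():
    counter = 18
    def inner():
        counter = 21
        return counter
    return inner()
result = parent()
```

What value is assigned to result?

Step 1: Three scopes define counter: global (83), parent (18), inner (21).
Step 2: inner() has its own local counter = 21, which shadows both enclosing and global.
Step 3: result = 21 (local wins in LEGB)

The answer is 21.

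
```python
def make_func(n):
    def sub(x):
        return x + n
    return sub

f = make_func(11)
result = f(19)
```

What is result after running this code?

Step 1: make_func(11) creates a closure that captures n = 11.
Step 2: f(19) calls the closure with x = 19, returning 19 + 11 = 30.
Step 3: result = 30

The answer is 30.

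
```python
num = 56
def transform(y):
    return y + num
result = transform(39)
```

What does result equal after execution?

Step 1: num = 56 is defined globally.
Step 2: transform(39) uses parameter y = 39 and looks up num from global scope = 56.
Step 3: result = 39 + 56 = 95

The answer is 95.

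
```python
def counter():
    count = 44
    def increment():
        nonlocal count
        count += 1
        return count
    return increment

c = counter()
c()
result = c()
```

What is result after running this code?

Step 1: counter() creates closure with count = 44.
Step 2: Each c() call increments count via nonlocal. After 2 calls: 44 + 2 = 46.
Step 3: result = 46

The answer is 46.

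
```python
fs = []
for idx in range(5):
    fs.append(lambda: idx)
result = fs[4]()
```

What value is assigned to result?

Step 1: The loop creates 5 lambdas, all referencing the same variable idx.
Step 2: After the loop, idx = 4 (final value).
Step 3: fs[4]() looks up idx at call time and finds 4. This is the late binding gotcha. result = 4

The answer is 4.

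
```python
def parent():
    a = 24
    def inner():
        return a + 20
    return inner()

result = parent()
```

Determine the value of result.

Step 1: parent() defines a = 24.
Step 2: inner() reads a = 24 from enclosing scope, returns 24 + 20 = 44.
Step 3: result = 44

The answer is 44.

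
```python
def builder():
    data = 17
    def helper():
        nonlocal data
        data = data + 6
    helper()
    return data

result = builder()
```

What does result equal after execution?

Step 1: builder() sets data = 17.
Step 2: helper() uses nonlocal to modify data in builder's scope: data = 17 + 6 = 23.
Step 3: builder() returns the modified data = 23

The answer is 23.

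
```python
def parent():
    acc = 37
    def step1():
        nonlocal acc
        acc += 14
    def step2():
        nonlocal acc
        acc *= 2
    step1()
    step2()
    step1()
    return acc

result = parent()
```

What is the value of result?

Step 1: acc = 37.
Step 2: step1(): acc = 37 + 14 = 51.
Step 3: step2(): acc = 51 * 2 = 102.
Step 4: step1(): acc = 102 + 14 = 116. result = 116

The answer is 116.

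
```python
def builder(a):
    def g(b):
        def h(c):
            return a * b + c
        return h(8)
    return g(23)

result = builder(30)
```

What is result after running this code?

Step 1: a = 30, b = 23, c = 8.
Step 2: h() computes a * b + c = 30 * 23 + 8 = 698.
Step 3: result = 698

The answer is 698.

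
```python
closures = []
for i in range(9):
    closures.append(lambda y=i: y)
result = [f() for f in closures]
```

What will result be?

Step 1: Default arg y=i captures i at each iteration.
Step 2: Each lambda has its own default: 0, 1, ..., 8.
Step 3: result = [0, 1, 2, 3, 4, 5, 6, 7, 8]

The answer is [0, 1, 2, 3, 4, 5, 6, 7, 8].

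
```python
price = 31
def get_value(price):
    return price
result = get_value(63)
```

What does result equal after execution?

Step 1: Global price = 31.
Step 2: get_value(63) takes parameter price = 63, which shadows the global.
Step 3: result = 63

The answer is 63.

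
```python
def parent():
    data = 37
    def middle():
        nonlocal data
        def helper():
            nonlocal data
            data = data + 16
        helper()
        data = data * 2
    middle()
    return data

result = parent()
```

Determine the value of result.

Step 1: data = 37.
Step 2: helper() adds 16: data = 37 + 16 = 53.
Step 3: middle() doubles: data = 53 * 2 = 106.
Step 4: result = 106

The answer is 106.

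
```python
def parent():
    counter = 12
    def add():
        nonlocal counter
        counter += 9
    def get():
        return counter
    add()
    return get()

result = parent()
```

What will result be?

Step 1: counter = 12. add() modifies it via nonlocal, get() reads it.
Step 2: add() makes counter = 12 + 9 = 21.
Step 3: get() returns 21. result = 21

The answer is 21.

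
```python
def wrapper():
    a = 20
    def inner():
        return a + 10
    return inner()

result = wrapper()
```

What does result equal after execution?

Step 1: wrapper() defines a = 20.
Step 2: inner() reads a = 20 from enclosing scope, returns 20 + 10 = 30.
Step 3: result = 30

The answer is 30.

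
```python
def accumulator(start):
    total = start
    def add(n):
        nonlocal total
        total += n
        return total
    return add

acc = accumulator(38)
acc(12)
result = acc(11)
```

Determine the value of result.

Step 1: accumulator(38) creates closure with total = 38.
Step 2: First acc(12): total = 38 + 12 = 50.
Step 3: Second acc(11): total = 50 + 11 = 61. result = 61

The answer is 61.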